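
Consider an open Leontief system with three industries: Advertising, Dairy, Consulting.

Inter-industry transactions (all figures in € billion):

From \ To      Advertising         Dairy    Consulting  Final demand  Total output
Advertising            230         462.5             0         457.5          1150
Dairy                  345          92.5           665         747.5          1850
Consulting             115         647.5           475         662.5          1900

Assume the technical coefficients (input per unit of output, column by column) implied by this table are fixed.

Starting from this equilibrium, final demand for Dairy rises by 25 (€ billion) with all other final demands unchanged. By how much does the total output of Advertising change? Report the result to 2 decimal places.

Δx_1 = 11.52

Technical coefficients a_ij = z_ij / X_j:
  a_11 = 230/1150 = 0.20, a_21 = 345/1150 = 0.30, a_31 = 115/1150 = 0.10
  a_12 = 462.5/1850 = 0.25, a_22 = 92.5/1850 = 0.05, a_32 = 647.5/1850 = 0.35
  a_13 = 0/1900 = 0.00, a_23 = 665/1900 = 0.35, a_33 = 475/1900 = 0.25
I − A =
  [   0.80    -0.25     0.00]
  [  -0.30     0.95    -0.35]
  [  -0.10    -0.35     0.75]
Cofactors of I−A, C_ij = (−1)^(i+j)·(minor ij) (rows/columns in the sector order above):
  C_11 = (0.95)(0.75) − (-0.35)(-0.35) = 0.5900
  C_12 = −[(-0.30)(0.75) − (-0.35)(-0.10)] = 0.2600
  C_13 = (-0.30)(-0.35) − (0.95)(-0.10) = 0.2000
  C_21 = −[(-0.25)(0.75) − (0.00)(-0.35)] = 0.1875
  C_22 = (0.80)(0.75) − (0.00)(-0.10) = 0.6000
  C_23 = −[(0.80)(-0.35) − (-0.25)(-0.10)] = 0.3050
  C_31 = (-0.25)(-0.35) − (0.00)(0.95) = 0.0875
  C_32 = −[(0.80)(-0.35) − (0.00)(-0.30)] = 0.2800
  C_33 = (0.80)(0.95) − (-0.25)(-0.30) = 0.6850
det(I−A) = Σ_j (I−A)_1j·C_1j = (0.80)(0.5900) + (-0.25)(0.2600) + (0.00)(0.2000) = 0.4070
adj(I−A) = Cᵀ =
  [ 0.5900   0.1875   0.0875]
  [ 0.2600   0.6000   0.2800]
  [ 0.2000   0.3050   0.6850]
(I − A)⁻¹ = adj(I−A) / det(I−A) ≈
  [   1.4496     0.4607     0.2150]
  [   0.6388     1.4742     0.6880]
  [   0.4914     0.7494     1.6830]
Δx = (I − A)⁻¹ Δd with Δd having +25 in the Dairy component and 0 elsewhere.
So Δx_1 = L_12 · (+25), where L_12 = adj(I−A)_12 / det(I−A) = 0.1875 / 0.4070.
Δx_1 = 0.1875 × (+25) / 0.4070 = 4.6875 / 0.4070 ≈ 11.52.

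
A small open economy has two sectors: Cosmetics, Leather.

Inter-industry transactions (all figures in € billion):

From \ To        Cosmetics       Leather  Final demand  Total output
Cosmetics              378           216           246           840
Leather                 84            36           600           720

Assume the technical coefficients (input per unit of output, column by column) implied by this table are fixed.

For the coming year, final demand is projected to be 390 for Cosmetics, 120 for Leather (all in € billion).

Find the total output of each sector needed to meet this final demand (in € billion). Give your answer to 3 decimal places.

Technical coefficients a_ij = z_ij / X_j:
  a_CC = 378/840 = 0.45, a_LC = 84/840 = 0.10
  a_CL = 216/720 = 0.30, a_LL = 36/720 = 0.05
I − A =
  [   0.55    -0.30]
  [  -0.10     0.95]
det(I−A) = (0.55)(0.95) − (-0.30)(-0.10) = 0.4925
adj(I−A) = [[0.95, 0.30], [0.10, 0.55]]
(I − A)⁻¹ = adj(I−A) / det(I−A) ≈
  [   1.9289     0.6091]
  [   0.2030     1.1168]
x = (I − A)⁻¹ d = adj(I−A)·d / det(I−A), with det(I−A) = 0.4925:
  x_C = (0.95·390 + 0.30·120) / 0.4925 = 406.50 / 0.4925 ≈ 825.381
  x_L = (0.10·390 + 0.55·120) / 0.4925 = 105.00 / 0.4925 ≈ 213.198

x_C = 825.381, x_L = 213.198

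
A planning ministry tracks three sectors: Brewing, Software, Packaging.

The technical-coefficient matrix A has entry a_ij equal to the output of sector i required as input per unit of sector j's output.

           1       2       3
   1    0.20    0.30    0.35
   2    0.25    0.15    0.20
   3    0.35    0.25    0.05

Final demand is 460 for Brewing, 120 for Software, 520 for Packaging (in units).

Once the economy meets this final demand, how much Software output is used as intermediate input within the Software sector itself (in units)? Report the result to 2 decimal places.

z_22 = 134.10

I − A =
  [   0.80    -0.30    -0.35]
  [  -0.25     0.85    -0.20]
  [  -0.35    -0.25     0.95]
Cofactors of I−A, C_ij = (−1)^(i+j)·(minor ij) (rows/columns in the sector order above):
  C_11 = (0.85)(0.95) − (-0.20)(-0.25) = 0.7575
  C_12 = −[(-0.25)(0.95) − (-0.20)(-0.35)] = 0.3075
  C_13 = (-0.25)(-0.25) − (0.85)(-0.35) = 0.3600
  C_21 = −[(-0.30)(0.95) − (-0.35)(-0.25)] = 0.3725
  C_22 = (0.80)(0.95) − (-0.35)(-0.35) = 0.6375
  C_23 = −[(0.80)(-0.25) − (-0.30)(-0.35)] = 0.3050
  C_31 = (-0.30)(-0.20) − (-0.35)(0.85) = 0.3575
  C_32 = −[(0.80)(-0.20) − (-0.35)(-0.25)] = 0.2475
  C_33 = (0.80)(0.85) − (-0.30)(-0.25) = 0.6050
det(I−A) = Σ_j (I−A)_1j·C_1j = (0.80)(0.7575) + (-0.30)(0.3075) + (-0.35)(0.3600) = 0.38775
adj(I−A) = Cᵀ =
  [ 0.7575   0.3725   0.3575]
  [ 0.3075   0.6375   0.2475]
  [ 0.3600   0.3050   0.6050]
(I − A)⁻¹ = adj(I−A) / det(I−A) ≈
  [   1.9536     0.9607     0.9220]
  [   0.7930     1.6441     0.6383]
  [   0.9284     0.7866     1.5603]
First solve x = (I − A)⁻¹ d = adj(I−A)·d / det(I−A); in particular x_2 = (0.3075·460 + 0.6375·120 + 0.2475·520) / 0.38775 = 346.65 / 0.38775 ≈ 894.0039.
Intermediate flow from 2 to 2: z_22 = a_22 · x_2 = 0.15 × 346.65 / 0.38775 = 51.9975 / 0.38775 ≈ 134.10.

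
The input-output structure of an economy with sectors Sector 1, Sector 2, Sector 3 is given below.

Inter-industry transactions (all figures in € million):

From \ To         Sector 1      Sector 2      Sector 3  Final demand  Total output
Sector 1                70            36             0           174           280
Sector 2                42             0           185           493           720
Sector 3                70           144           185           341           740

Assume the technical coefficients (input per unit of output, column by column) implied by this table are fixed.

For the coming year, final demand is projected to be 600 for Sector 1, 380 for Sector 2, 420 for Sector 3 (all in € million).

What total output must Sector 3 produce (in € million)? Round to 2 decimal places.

x_3 = 1049.10

Technical coefficients a_ij = z_ij / X_j:
  a_11 = 70/280 = 0.25, a_21 = 42/280 = 0.15, a_31 = 70/280 = 0.25
  a_12 = 36/720 = 0.05, a_22 = 0/720 = 0.00, a_32 = 144/720 = 0.20
  a_13 = 0/740 = 0.00, a_23 = 185/740 = 0.25, a_33 = 185/740 = 0.25
I − A =
  [   0.75    -0.05     0.00]
  [  -0.15     1.00    -0.25]
  [  -0.25    -0.20     0.75]
Cofactors of I−A, C_ij = (−1)^(i+j)·(minor ij) (rows/columns in the sector order above):
  C_11 = (1.00)(0.75) − (-0.25)(-0.20) = 0.7000
  C_12 = −[(-0.15)(0.75) − (-0.25)(-0.25)] = 0.1750
  C_13 = (-0.15)(-0.20) − (1.00)(-0.25) = 0.2800
  C_21 = −[(-0.05)(0.75) − (0.00)(-0.20)] = 0.0375
  C_22 = (0.75)(0.75) − (0.00)(-0.25) = 0.5625
  C_23 = −[(0.75)(-0.20) − (-0.05)(-0.25)] = 0.1625
  C_31 = (-0.05)(-0.25) − (0.00)(1.00) = 0.0125
  C_32 = −[(0.75)(-0.25) − (0.00)(-0.15)] = 0.1875
  C_33 = (0.75)(1.00) − (-0.05)(-0.15) = 0.7425
det(I−A) = Σ_j (I−A)_1j·C_1j = (0.75)(0.7000) + (-0.05)(0.1750) + (0.00)(0.2800) = 0.51625
adj(I−A) = Cᵀ =
  [ 0.7000   0.0375   0.0125]
  [ 0.1750   0.5625   0.1875]
  [ 0.2800   0.1625   0.7425]
(I − A)⁻¹ = adj(I−A) / det(I−A) ≈
  [   1.3559     0.0726     0.0242]
  [   0.3390     1.0896     0.3632]
  [   0.5424     0.3148     1.4383]
x = (I − A)⁻¹ d = adj(I−A)·d / det(I−A), with det(I−A) = 0.51625:
  x_1 = (0.7000·600 + 0.0375·380 + 0.0125·420) / 0.51625 = 439.50 / 0.51625 ≈ 851.33
  x_2 = (0.1750·600 + 0.5625·380 + 0.1875·420) / 0.51625 = 397.50 / 0.51625 ≈ 769.98
  x_3 = (0.2800·600 + 0.1625·380 + 0.7425·420) / 0.51625 = 541.60 / 0.51625 ≈ 1049.10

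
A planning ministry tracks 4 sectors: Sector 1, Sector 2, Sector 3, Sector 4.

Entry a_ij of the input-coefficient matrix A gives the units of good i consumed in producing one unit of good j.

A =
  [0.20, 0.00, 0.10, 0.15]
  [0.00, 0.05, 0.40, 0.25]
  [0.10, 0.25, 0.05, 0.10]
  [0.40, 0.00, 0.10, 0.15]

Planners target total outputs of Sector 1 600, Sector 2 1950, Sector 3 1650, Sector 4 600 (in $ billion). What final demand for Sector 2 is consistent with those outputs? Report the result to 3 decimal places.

I − A =
  [   0.80     0.00    -0.10    -0.15]
  [   0.00     0.95    -0.40    -0.25]
  [  -0.10    -0.25     0.95    -0.10]
  [  -0.40     0.00    -0.10     0.85]
d = (I − A) x:
  d_1 = (+0.80)·600 + (+0.00)·1950 + (-0.10)·1650 + (-0.15)·600 = 225.000
  d_2 = (+0.00)·600 + (+0.95)·1950 + (-0.40)·1650 + (-0.25)·600 = 1042.500
  d_3 = (-0.10)·600 + (-0.25)·1950 + (+0.95)·1650 + (-0.10)·600 = 960.000
  d_4 = (-0.40)·600 + (+0.00)·1950 + (-0.10)·1650 + (+0.85)·600 = 105.000

d_2 = 1042.500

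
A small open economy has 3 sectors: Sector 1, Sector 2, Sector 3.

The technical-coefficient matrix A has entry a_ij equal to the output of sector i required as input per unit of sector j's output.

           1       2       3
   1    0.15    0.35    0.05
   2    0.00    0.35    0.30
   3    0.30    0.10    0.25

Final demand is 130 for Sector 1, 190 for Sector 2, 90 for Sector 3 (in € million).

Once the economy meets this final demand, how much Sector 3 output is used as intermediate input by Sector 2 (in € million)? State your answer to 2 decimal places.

z_32 = 43.99

I − A =
  [   0.85    -0.35    -0.05]
  [   0.00     0.65    -0.30]
  [  -0.30    -0.10     0.75]
Cofactors of I−A, C_ij = (−1)^(i+j)·(minor ij) (rows/columns in the sector order above):
  C_11 = (0.65)(0.75) − (-0.30)(-0.10) = 0.4575
  C_12 = −[(0.00)(0.75) − (-0.30)(-0.30)] = 0.0900
  C_13 = (0.00)(-0.10) − (0.65)(-0.30) = 0.1950
  C_21 = −[(-0.35)(0.75) − (-0.05)(-0.10)] = 0.2675
  C_22 = (0.85)(0.75) − (-0.05)(-0.30) = 0.6225
  C_23 = −[(0.85)(-0.10) − (-0.35)(-0.30)] = 0.1900
  C_31 = (-0.35)(-0.30) − (-0.05)(0.65) = 0.1375
  C_32 = −[(0.85)(-0.30) − (-0.05)(0.00)] = 0.2550
  C_33 = (0.85)(0.65) − (-0.35)(0.00) = 0.5525
det(I−A) = Σ_j (I−A)_1j·C_1j = (0.85)(0.4575) + (-0.35)(0.0900) + (-0.05)(0.1950) = 0.347625
adj(I−A) = Cᵀ =
  [ 0.4575   0.2675   0.1375]
  [ 0.0900   0.6225   0.2550]
  [ 0.1950   0.1900   0.5525]
(I − A)⁻¹ = adj(I−A) / det(I−A) ≈
  [   1.3161     0.7695     0.3955]
  [   0.2589     1.7907     0.7335]
  [   0.5609     0.5466     1.5894]
First solve x = (I − A)⁻¹ d = adj(I−A)·d / det(I−A); in particular x_2 = (0.0900·130 + 0.6225·190 + 0.2550·90) / 0.347625 = 152.925 / 0.347625 ≈ 439.9137.
Intermediate flow from 3 to 2: z_32 = a_32 · x_2 = 0.10 × 152.925 / 0.347625 = 15.2925 / 0.347625 ≈ 43.99.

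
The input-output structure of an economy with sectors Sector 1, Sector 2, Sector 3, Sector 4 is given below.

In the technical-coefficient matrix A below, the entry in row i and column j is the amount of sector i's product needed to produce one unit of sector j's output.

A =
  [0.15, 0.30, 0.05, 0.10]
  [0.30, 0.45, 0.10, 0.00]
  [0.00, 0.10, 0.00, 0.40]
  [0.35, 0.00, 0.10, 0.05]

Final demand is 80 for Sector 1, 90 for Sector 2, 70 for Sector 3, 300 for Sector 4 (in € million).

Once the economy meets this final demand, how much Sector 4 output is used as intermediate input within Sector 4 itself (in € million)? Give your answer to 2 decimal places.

I − A =
  [   0.85    -0.30    -0.05    -0.10]
  [  -0.30     0.55    -0.10     0.00]
  [   0.00    -0.10     1.00    -0.40]
  [  -0.35     0.00    -0.10     0.95]
Compute the cofactors C_ij = (−1)^(i+j)·(3×3 minor ij) of I−A; the adjugate is their transpose:
adj(I−A) = Cᵀ =
  [ 0.491000   0.278750   0.060125   0.077000]
  [ 0.287000   0.731500   0.094500   0.070000]
  [ 0.105500   0.119250   0.339375   0.154000]
  [ 0.192000   0.115250   0.057875   0.367500]
det(I−A) = Σ_j (I−A)_1j·C_1j = (0.85)(0.491000) + (-0.30)(0.287000) + (-0.05)(0.105500) + (-0.10)(0.192000) = 0.306775
(I − A)⁻¹ = adj(I−A) / det(I−A) ≈
  [   1.6005     0.9086     0.1960     0.2510]
  [   0.9355     2.3845     0.3080     0.2282]
  [   0.3439     0.3887     1.1063     0.5020]
  [   0.6259     0.3757     0.1887     1.1979]
First solve x = (I − A)⁻¹ d = adj(I−A)·d / det(I−A); in particular x_4 = (0.192000·80 + 0.115250·90 + 0.057875·70 + 0.367500·300) / 0.306775 = 140.03375 / 0.306775 ≈ 456.4705.
Intermediate flow from 4 to 4: z_44 = a_44 · x_4 = 0.05 × 140.03375 / 0.306775 = 7.0016875 / 0.306775 ≈ 22.82.

z_44 = 22.82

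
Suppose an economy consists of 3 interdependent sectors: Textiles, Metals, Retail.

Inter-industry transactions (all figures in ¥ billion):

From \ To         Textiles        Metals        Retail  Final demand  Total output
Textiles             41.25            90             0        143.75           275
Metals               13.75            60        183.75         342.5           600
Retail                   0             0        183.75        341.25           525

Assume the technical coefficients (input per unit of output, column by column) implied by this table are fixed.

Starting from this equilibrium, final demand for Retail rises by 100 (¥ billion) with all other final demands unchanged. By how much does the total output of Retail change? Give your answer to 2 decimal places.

Δx_3 = 153.85

Technical coefficients a_ij = z_ij / X_j:
  a_11 = 41.25/275 = 0.15, a_21 = 13.75/275 = 0.05, a_31 = 0/275 = 0.00
  a_12 = 90/600 = 0.15, a_22 = 60/600 = 0.10, a_32 = 0/600 = 0.00
  a_13 = 0/525 = 0.00, a_23 = 183.75/525 = 0.35, a_33 = 183.75/525 = 0.35
I − A =
  [   0.85    -0.15     0.00]
  [  -0.05     0.90    -0.35]
  [   0.00     0.00     0.65]
Cofactors of I−A, C_ij = (−1)^(i+j)·(minor ij) (rows/columns in the sector order above):
  C_11 = (0.90)(0.65) − (-0.35)(0.00) = 0.5850
  C_12 = −[(-0.05)(0.65) − (-0.35)(0.00)] = 0.0325
  C_13 = (-0.05)(0.00) − (0.90)(0.00) = 0.0000
  C_21 = −[(-0.15)(0.65) − (0.00)(0.00)] = 0.0975
  C_22 = (0.85)(0.65) − (0.00)(0.00) = 0.5525
  C_23 = −[(0.85)(0.00) − (-0.15)(0.00)] = 0.0000
  C_31 = (-0.15)(-0.35) − (0.00)(0.90) = 0.0525
  C_32 = −[(0.85)(-0.35) − (0.00)(-0.05)] = 0.2975
  C_33 = (0.85)(0.90) − (-0.15)(-0.05) = 0.7575
det(I−A) = Σ_j (I−A)_1j·C_1j = (0.85)(0.5850) + (-0.15)(0.0325) + (0.00)(0.0000) = 0.492375
adj(I−A) = Cᵀ =
  [ 0.5850   0.0975   0.0525]
  [ 0.0325   0.5525   0.2975]
  [ 0.0000   0.0000   0.7575]
(I − A)⁻¹ = adj(I−A) / det(I−A) ≈
  [   1.1881     0.1980     0.1066]
  [   0.0660     1.1221     0.6042]
  [   0.0000     0.0000     1.5385]
Δx = (I − A)⁻¹ Δd with Δd having +100 in the Retail component and 0 elsewhere.
So Δx_3 = L_33 · (+100), where L_33 = adj(I−A)_33 / det(I−A) = 0.7575 / 0.492375.
Δx_3 = 0.7575 × (+100) / 0.492375 = 75.75 / 0.492375 ≈ 153.85.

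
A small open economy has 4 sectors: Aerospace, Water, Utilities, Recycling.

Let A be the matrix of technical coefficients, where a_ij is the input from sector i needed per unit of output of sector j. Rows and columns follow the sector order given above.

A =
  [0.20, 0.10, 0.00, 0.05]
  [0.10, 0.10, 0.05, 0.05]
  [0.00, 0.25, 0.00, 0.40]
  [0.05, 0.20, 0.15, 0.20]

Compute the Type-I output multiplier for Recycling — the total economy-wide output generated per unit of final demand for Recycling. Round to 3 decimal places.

m_4 = 2.211

I − A =
  [   0.80    -0.10     0.00    -0.05]
  [  -0.10     0.90    -0.05    -0.05]
  [   0.00    -0.25     1.00    -0.40]
  [  -0.05    -0.20    -0.15     0.80]
Compute the cofactors C_ij = (−1)^(i+j)·(3×3 minor ij) of I−A; the adjugate is their transpose:
adj(I−A) = Cᵀ =
  [ 0.640125   0.085875   0.012000   0.051375]
  [ 0.077500   0.589500   0.038625   0.061000]
  [ 0.046625   0.225375   0.556500   0.295250]
  [ 0.068125   0.195000   0.114750   0.700000]
det(I−A) = Σ_j (I−A)_1j·C_1j = (0.80)(0.640125) + (-0.10)(0.077500) + (0.00)(0.046625) + (-0.05)(0.068125) = 0.50094375
(I − A)⁻¹ = adj(I−A) / det(I−A) ≈
  [   1.2778     0.1714     0.0240     0.1026]
  [   0.1547     1.1768     0.0771     0.1218]
  [   0.0931     0.4499     1.1109     0.5894]
  [   0.1360     0.3893     0.2291     1.3974]
The output multiplier for sector j is the column-j sum of the Leontief inverse (I − A)⁻¹ = adj(I−A) / det(I−A).
Column 4 of adj(I−A): (0.051375, 0.061000, 0.295250, 0.700000); det(I−A) = 0.50094375.
m_4 = (0.051375 + 0.061000 + 0.295250 + 0.700000) / 0.50094375 = 1.107625 / 0.50094375 ≈ 2.211.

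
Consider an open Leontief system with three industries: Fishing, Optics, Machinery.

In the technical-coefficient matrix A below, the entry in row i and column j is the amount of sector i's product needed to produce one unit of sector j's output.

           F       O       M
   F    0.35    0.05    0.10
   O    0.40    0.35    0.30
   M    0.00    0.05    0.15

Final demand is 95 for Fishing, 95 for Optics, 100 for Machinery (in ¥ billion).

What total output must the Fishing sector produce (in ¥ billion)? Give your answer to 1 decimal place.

I − A =
  [   0.65    -0.05    -0.10]
  [  -0.40     0.65    -0.30]
  [   0.00    -0.05     0.85]
Cofactors of I−A, C_ij = (−1)^(i+j)·(minor ij) (rows/columns in the sector order above):
  C_11 = (0.65)(0.85) − (-0.30)(-0.05) = 0.5375
  C_12 = −[(-0.40)(0.85) − (-0.30)(0.00)] = 0.3400
  C_13 = (-0.40)(-0.05) − (0.65)(0.00) = 0.0200
  C_21 = −[(-0.05)(0.85) − (-0.10)(-0.05)] = 0.0475
  C_22 = (0.65)(0.85) − (-0.10)(0.00) = 0.5525
  C_23 = −[(0.65)(-0.05) − (-0.05)(0.00)] = 0.0325
  C_31 = (-0.05)(-0.30) − (-0.10)(0.65) = 0.0800
  C_32 = −[(0.65)(-0.30) − (-0.10)(-0.40)] = 0.2350
  C_33 = (0.65)(0.65) − (-0.05)(-0.40) = 0.4025
det(I−A) = Σ_j (I−A)_1j·C_1j = (0.65)(0.5375) + (-0.05)(0.3400) + (-0.10)(0.0200) = 0.330375
adj(I−A) = Cᵀ =
  [ 0.5375   0.0475   0.0800]
  [ 0.3400   0.5525   0.2350]
  [ 0.0200   0.0325   0.4025]
(I − A)⁻¹ = adj(I−A) / det(I−A) ≈
  [   1.6269     0.1438     0.2421]
  [   1.0291     1.6723     0.7113]
  [   0.0605     0.0984     1.2183]
x = (I − A)⁻¹ d = adj(I−A)·d / det(I−A), with det(I−A) = 0.330375:
  x_F = (0.5375·95 + 0.0475·95 + 0.0800·100) / 0.330375 = 63.575 / 0.330375 ≈ 192.4
  x_O = (0.3400·95 + 0.5525·95 + 0.2350·100) / 0.330375 = 108.2875 / 0.330375 ≈ 327.8
  x_M = (0.0200·95 + 0.0325·95 + 0.4025·100) / 0.330375 = 45.2375 / 0.330375 ≈ 136.9

x_F = 192.4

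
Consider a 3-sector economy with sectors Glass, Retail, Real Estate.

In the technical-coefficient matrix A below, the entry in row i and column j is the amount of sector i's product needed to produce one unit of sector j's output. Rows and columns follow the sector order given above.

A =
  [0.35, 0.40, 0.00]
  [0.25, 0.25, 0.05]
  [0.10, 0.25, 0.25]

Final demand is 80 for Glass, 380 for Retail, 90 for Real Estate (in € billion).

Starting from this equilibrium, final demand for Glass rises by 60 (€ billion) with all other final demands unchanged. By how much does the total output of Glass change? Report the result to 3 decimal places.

Δx_1 = 117.647

I − A =
  [   0.65    -0.40     0.00]
  [  -0.25     0.75    -0.05]
  [  -0.10    -0.25     0.75]
Cofactors of I−A, C_ij = (−1)^(i+j)·(minor ij) (rows/columns in the sector order above):
  C_11 = (0.75)(0.75) − (-0.05)(-0.25) = 0.5500
  C_12 = −[(-0.25)(0.75) − (-0.05)(-0.10)] = 0.1925
  C_13 = (-0.25)(-0.25) − (0.75)(-0.10) = 0.1375
  C_21 = −[(-0.40)(0.75) − (0.00)(-0.25)] = 0.3000
  C_22 = (0.65)(0.75) − (0.00)(-0.10) = 0.4875
  C_23 = −[(0.65)(-0.25) − (-0.40)(-0.10)] = 0.2025
  C_31 = (-0.40)(-0.05) − (0.00)(0.75) = 0.0200
  C_32 = −[(0.65)(-0.05) − (0.00)(-0.25)] = 0.0325
  C_33 = (0.65)(0.75) − (-0.40)(-0.25) = 0.3875
det(I−A) = Σ_j (I−A)_1j·C_1j = (0.65)(0.5500) + (-0.40)(0.1925) + (0.00)(0.1375) = 0.2805
adj(I−A) = Cᵀ =
  [ 0.5500   0.3000   0.0200]
  [ 0.1925   0.4875   0.0325]
  [ 0.1375   0.2025   0.3875]
(I − A)⁻¹ = adj(I−A) / det(I−A) ≈
  [   1.9608     1.0695     0.0713]
  [   0.6863     1.7380     0.1159]
  [   0.4902     0.7219     1.3815]
Δx = (I − A)⁻¹ Δd with Δd having +60 in the Glass component and 0 elsewhere.
So Δx_1 = L_11 · (+60), where L_11 = adj(I−A)_11 / det(I−A) = 0.5500 / 0.2805.
Δx_1 = 0.5500 × (+60) / 0.2805 = 33.00 / 0.2805 ≈ 117.647.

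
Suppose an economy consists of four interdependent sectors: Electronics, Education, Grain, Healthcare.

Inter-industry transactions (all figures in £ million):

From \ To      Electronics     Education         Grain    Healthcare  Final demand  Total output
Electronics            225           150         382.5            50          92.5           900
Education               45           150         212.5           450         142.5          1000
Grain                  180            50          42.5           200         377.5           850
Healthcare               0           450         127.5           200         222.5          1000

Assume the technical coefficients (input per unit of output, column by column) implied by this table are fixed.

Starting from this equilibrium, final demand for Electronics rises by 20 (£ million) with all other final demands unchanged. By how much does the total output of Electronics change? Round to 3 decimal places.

Δx_1 = 33.917

Technical coefficients a_ij = z_ij / X_j:
  a_11 = 225/900 = 0.25, a_21 = 45/900 = 0.05, a_31 = 180/900 = 0.20, a_41 = 0/900 = 0.00
  a_12 = 150/1000 = 0.15, a_22 = 150/1000 = 0.15, a_32 = 50/1000 = 0.05, a_42 = 450/1000 = 0.45
  a_13 = 382.5/850 = 0.45, a_23 = 212.5/850 = 0.25, a_33 = 42.5/850 = 0.05, a_43 = 127.5/850 = 0.15
  a_14 = 50/1000 = 0.05, a_24 = 450/1000 = 0.45, a_34 = 200/1000 = 0.20, a_44 = 200/1000 = 0.20
I − A =
  [   0.75    -0.15    -0.45    -0.05]
  [  -0.05     0.85    -0.25    -0.45]
  [  -0.20    -0.05     0.95    -0.20]
  [   0.00    -0.45    -0.15     0.80]
Compute the cofactors C_ij = (−1)^(i+j)·(3×3 minor ij) of I−A; the adjugate is their transpose:
adj(I−A) = Cᵀ =
  [ 0.39225   0.18975   0.26700   0.19800]
  [ 0.09000   0.47400   0.21900   0.32700]
  [ 0.10200   0.12600   0.35100   0.16500]
  [ 0.06975   0.29025   0.18900   0.50400]
det(I−A) = Σ_j (I−A)_1j·C_1j = (0.75)(0.39225) + (-0.15)(0.09000) + (-0.45)(0.10200) + (-0.05)(0.06975) = 0.2313
(I − A)⁻¹ = adj(I−A) / det(I−A) ≈
  [   1.6958     0.8204     1.1543     0.8560]
  [   0.3891     2.0493     0.9468     1.4137]
  [   0.4410     0.5447     1.5175     0.7134]
  [   0.3016     1.2549     0.8171     2.1790]
Δx = (I − A)⁻¹ Δd with Δd having +20 in the Electronics component and 0 elsewhere.
So Δx_1 = L_11 · (+20), where L_11 = adj(I−A)_11 / det(I−A) = 0.39225 / 0.2313.
Δx_1 = 0.39225 × (+20) / 0.2313 = 7.845 / 0.2313 ≈ 33.917.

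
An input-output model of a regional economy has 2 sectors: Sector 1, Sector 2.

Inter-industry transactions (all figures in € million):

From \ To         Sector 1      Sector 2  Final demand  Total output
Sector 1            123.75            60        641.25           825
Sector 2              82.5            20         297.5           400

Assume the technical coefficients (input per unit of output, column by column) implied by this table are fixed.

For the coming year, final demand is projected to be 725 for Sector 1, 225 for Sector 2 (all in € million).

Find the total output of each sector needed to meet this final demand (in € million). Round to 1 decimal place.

x_1 = 911.7, x_2 = 332.8

Technical coefficients a_ij = z_ij / X_j:
  a_11 = 123.75/825 = 0.15, a_21 = 82.5/825 = 0.10
  a_12 = 60/400 = 0.15, a_22 = 20/400 = 0.05
I − A =
  [   0.85    -0.15]
  [  -0.10     0.95]
det(I−A) = (0.85)(0.95) − (-0.15)(-0.10) = 0.7925
adj(I−A) = [[0.95, 0.15], [0.10, 0.85]]
(I − A)⁻¹ = adj(I−A) / det(I−A) ≈
  [   1.1987     0.1893]
  [   0.1262     1.0726]
x = (I − A)⁻¹ d = adj(I−A)·d / det(I−A), with det(I−A) = 0.7925:
  x_1 = (0.95·725 + 0.15·225) / 0.7925 = 722.50 / 0.7925 ≈ 911.7
  x_2 = (0.10·725 + 0.85·225) / 0.7925 = 263.75 / 0.7925 ≈ 332.8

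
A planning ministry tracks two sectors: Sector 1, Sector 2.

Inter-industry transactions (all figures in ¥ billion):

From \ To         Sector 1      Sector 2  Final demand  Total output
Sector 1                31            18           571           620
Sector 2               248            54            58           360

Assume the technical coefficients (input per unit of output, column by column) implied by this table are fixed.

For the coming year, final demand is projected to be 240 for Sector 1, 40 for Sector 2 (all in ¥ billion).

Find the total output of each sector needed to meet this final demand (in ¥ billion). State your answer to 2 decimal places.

Technical coefficients a_ij = z_ij / X_j:
  a_11 = 31/620 = 0.05, a_21 = 248/620 = 0.40
  a_12 = 18/360 = 0.05, a_22 = 54/360 = 0.15
I − A =
  [   0.95    -0.05]
  [  -0.40     0.85]
det(I−A) = (0.95)(0.85) − (-0.05)(-0.40) = 0.7875
adj(I−A) = [[0.85, 0.05], [0.40, 0.95]]
(I − A)⁻¹ = adj(I−A) / det(I−A) ≈
  [   1.0794     0.0635]
  [   0.5079     1.2063]
x = (I − A)⁻¹ d = adj(I−A)·d / det(I−A), with det(I−A) = 0.7875:
  x_1 = (0.85·240 + 0.05·40) / 0.7875 = 206.00 / 0.7875 ≈ 261.59
  x_2 = (0.40·240 + 0.95·40) / 0.7875 = 134.00 / 0.7875 ≈ 170.16

x_1 = 261.59, x_2 = 170.16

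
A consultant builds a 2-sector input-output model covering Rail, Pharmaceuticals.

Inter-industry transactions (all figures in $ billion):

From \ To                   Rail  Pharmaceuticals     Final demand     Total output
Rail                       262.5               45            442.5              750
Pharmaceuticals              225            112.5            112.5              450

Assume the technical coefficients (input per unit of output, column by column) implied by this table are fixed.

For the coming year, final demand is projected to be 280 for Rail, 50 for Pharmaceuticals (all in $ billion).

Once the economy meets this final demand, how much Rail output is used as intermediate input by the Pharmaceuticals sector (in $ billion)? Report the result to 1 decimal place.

Technical coefficients a_ij = z_ij / X_j:
  a_RR = 262.5/750 = 0.35, a_PR = 225/750 = 0.30
  a_RP = 45/450 = 0.10, a_PP = 112.5/450 = 0.25
I − A =
  [   0.65    -0.10]
  [  -0.30     0.75]
det(I−A) = (0.65)(0.75) − (-0.10)(-0.30) = 0.4575
adj(I−A) = [[0.75, 0.10], [0.30, 0.65]]
(I − A)⁻¹ = adj(I−A) / det(I−A) ≈
  [   1.6393     0.2186]
  [   0.6557     1.4208]
First solve x = (I − A)⁻¹ d = adj(I−A)·d / det(I−A); in particular x_P = (0.30·280 + 0.65·50) / 0.4575 = 116.50 / 0.4575 ≈ 254.645.
Intermediate flow from R to P: z_RP = a_RP · x_P = 0.10 × 116.50 / 0.4575 = 11.65 / 0.4575 ≈ 25.5.

z_RP = 25.5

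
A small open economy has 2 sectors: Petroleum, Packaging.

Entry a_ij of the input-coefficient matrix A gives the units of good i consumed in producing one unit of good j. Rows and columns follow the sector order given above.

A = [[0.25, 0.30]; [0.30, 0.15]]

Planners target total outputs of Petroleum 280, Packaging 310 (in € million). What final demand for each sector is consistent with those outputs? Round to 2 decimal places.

I − A =
  [   0.75    -0.30]
  [  -0.30     0.85]
d = (I − A) x:
  d_1 = (+0.75)·280 + (-0.30)·310 = 117.00
  d_2 = (-0.30)·280 + (+0.85)·310 = 179.50

d_1 = 117.00, d_2 = 179.50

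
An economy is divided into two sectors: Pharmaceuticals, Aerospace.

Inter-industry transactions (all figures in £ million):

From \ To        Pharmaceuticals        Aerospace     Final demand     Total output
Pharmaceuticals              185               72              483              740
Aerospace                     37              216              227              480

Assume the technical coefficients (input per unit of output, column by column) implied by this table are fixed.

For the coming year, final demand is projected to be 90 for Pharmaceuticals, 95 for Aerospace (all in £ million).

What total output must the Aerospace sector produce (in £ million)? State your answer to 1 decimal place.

Technical coefficients a_ij = z_ij / X_j:
  a_11 = 185/740 = 0.25, a_21 = 37/740 = 0.05
  a_12 = 72/480 = 0.15, a_22 = 216/480 = 0.45
I − A =
  [   0.75    -0.15]
  [  -0.05     0.55]
det(I−A) = (0.75)(0.55) − (-0.15)(-0.05) = 0.4050
adj(I−A) = [[0.55, 0.15], [0.05, 0.75]]
(I − A)⁻¹ = adj(I−A) / det(I−A) ≈
  [   1.3580     0.3704]
  [   0.1235     1.8519]
x = (I − A)⁻¹ d = adj(I−A)·d / det(I−A), with det(I−A) = 0.4050:
  x_1 = (0.55·90 + 0.15·95) / 0.4050 = 63.75 / 0.4050 ≈ 157.4
  x_2 = (0.05·90 + 0.75·95) / 0.4050 = 75.75 / 0.4050 ≈ 187.0

x_2 = 187.0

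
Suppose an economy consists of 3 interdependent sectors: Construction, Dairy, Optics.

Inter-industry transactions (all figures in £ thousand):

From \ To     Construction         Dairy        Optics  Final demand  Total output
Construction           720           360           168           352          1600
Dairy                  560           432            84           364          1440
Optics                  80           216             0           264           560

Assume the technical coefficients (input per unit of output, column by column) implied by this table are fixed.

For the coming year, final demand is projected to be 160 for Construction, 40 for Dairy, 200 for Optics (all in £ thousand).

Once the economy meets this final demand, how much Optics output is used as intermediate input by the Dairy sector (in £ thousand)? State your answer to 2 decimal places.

z_OD = 67.76

Technical coefficients a_ij = z_ij / X_j:
  a_CC = 720/1600 = 0.45, a_DC = 560/1600 = 0.35, a_OC = 80/1600 = 0.05
  a_CD = 360/1440 = 0.25, a_DD = 432/1440 = 0.30, a_OD = 216/1440 = 0.15
  a_CO = 168/560 = 0.30, a_DO = 84/560 = 0.15, a_OO = 0/560 = 0.00
I − A =
  [   0.55    -0.25    -0.30]
  [  -0.35     0.70    -0.15]
  [  -0.05    -0.15     1.00]
Cofactors of I−A, C_ij = (−1)^(i+j)·(minor ij) (rows/columns in the sector order above):
  C_11 = (0.70)(1.00) − (-0.15)(-0.15) = 0.6775
  C_12 = −[(-0.35)(1.00) − (-0.15)(-0.05)] = 0.3575
  C_13 = (-0.35)(-0.15) − (0.70)(-0.05) = 0.0875
  C_21 = −[(-0.25)(1.00) − (-0.30)(-0.15)] = 0.2950
  C_22 = (0.55)(1.00) − (-0.30)(-0.05) = 0.5350
  C_23 = −[(0.55)(-0.15) − (-0.25)(-0.05)] = 0.0950
  C_31 = (-0.25)(-0.15) − (-0.30)(0.70) = 0.2475
  C_32 = −[(0.55)(-0.15) − (-0.30)(-0.35)] = 0.1875
  C_33 = (0.55)(0.70) − (-0.25)(-0.35) = 0.2975
det(I−A) = Σ_j (I−A)_1j·C_1j = (0.55)(0.6775) + (-0.25)(0.3575) + (-0.30)(0.0875) = 0.2570
adj(I−A) = Cᵀ =
  [ 0.6775   0.2950   0.2475]
  [ 0.3575   0.5350   0.1875]
  [ 0.0875   0.0950   0.2975]
(I − A)⁻¹ = adj(I−A) / det(I−A) ≈
  [   2.6362     1.1479     0.9630]
  [   1.3911     2.0817     0.7296]
  [   0.3405     0.3696     1.1576]
First solve x = (I − A)⁻¹ d = adj(I−A)·d / det(I−A); in particular x_D = (0.3575·160 + 0.5350·40 + 0.1875·200) / 0.2570 = 116.10 / 0.2570 ≈ 451.7510.
Intermediate flow from O to D: z_OD = a_OD · x_D = 0.15 × 116.10 / 0.2570 = 17.415 / 0.2570 ≈ 67.76.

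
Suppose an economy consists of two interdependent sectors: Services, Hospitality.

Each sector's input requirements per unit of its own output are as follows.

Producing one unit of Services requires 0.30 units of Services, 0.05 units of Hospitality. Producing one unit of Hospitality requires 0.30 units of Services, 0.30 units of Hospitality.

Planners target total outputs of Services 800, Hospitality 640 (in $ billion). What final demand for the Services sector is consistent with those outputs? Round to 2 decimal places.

d_S = 368.00

I − A =
  [   0.70    -0.30]
  [  -0.05     0.70]
d = (I − A) x:
  d_S = (+0.70)·800 + (-0.30)·640 = 368.00
  d_H = (-0.05)·800 + (+0.70)·640 = 408.00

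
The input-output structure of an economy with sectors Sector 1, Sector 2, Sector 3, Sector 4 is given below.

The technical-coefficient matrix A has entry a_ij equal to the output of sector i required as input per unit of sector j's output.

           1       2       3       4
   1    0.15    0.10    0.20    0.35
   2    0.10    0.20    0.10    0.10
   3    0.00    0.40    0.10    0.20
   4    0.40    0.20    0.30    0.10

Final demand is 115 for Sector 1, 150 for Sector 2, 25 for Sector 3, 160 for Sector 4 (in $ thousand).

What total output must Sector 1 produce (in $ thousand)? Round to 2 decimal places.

x_1 = 492.93

I − A =
  [   0.85    -0.10    -0.20    -0.35]
  [  -0.10     0.80    -0.10    -0.10]
  [   0.00    -0.40     0.90    -0.20]
  [  -0.40    -0.20    -0.30     0.90]
Compute the cofactors C_ij = (−1)^(i+j)·(3×3 minor ij) of I−A; the adjugate is their transpose:
adj(I−A) = Cᵀ =
  [ 0.5300   0.2600   0.2430   0.2890]
  [ 0.1190   0.4955   0.1245   0.1290]
  [ 0.1200   0.2920   0.4630   0.1820]
  [ 0.3020   0.3230   0.2900   0.5610]
det(I−A) = Σ_j (I−A)_1j·C_1j = (0.85)(0.5300) + (-0.10)(0.1190) + (-0.20)(0.1200) + (-0.35)(0.3020) = 0.3089
(I − A)⁻¹ = adj(I−A) / det(I−A) ≈
  [   1.7158     0.8417     0.7867     0.9356]
  [   0.3852     1.6041     0.4030     0.4176]
  [   0.3885     0.9453     1.4989     0.5892]
  [   0.9777     1.0456     0.9388     1.8161]
x = (I − A)⁻¹ d = adj(I−A)·d / det(I−A), with det(I−A) = 0.3089:
  x_1 = (0.5300·115 + 0.2600·150 + 0.2430·25 + 0.2890·160) / 0.3089 = 152.265 / 0.3089 ≈ 492.93
  x_2 = (0.1190·115 + 0.4955·150 + 0.1245·25 + 0.1290·160) / 0.3089 = 111.7625 / 0.3089 ≈ 361.81
  x_3 = (0.1200·115 + 0.2920·150 + 0.4630·25 + 0.1820·160) / 0.3089 = 98.295 / 0.3089 ≈ 318.21
  x_4 = (0.3020·115 + 0.3230·150 + 0.2900·25 + 0.5610·160) / 0.3089 = 180.19 / 0.3089 ≈ 583.33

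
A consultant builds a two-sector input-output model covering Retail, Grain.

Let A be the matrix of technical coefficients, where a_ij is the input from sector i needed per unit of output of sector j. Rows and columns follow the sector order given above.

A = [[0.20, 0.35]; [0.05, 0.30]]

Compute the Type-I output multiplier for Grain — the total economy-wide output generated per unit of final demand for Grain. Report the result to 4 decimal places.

I − A =
  [   0.80    -0.35]
  [  -0.05     0.70]
det(I−A) = (0.80)(0.70) − (-0.35)(-0.05) = 0.5425
adj(I−A) = [[0.70, 0.35], [0.05, 0.80]]
(I − A)⁻¹ = adj(I−A) / det(I−A) ≈
  [   1.29032     0.64516]
  [   0.09217     1.47465]
The output multiplier for sector j is the column-j sum of the Leontief inverse (I − A)⁻¹ = adj(I−A) / det(I−A).
Column 2 of adj(I−A): (0.35, 0.80); det(I−A) = 0.5425.
m_2 = (0.35 + 0.80) / 0.5425 = 1.15 / 0.5425 ≈ 2.1198.

m_2 = 2.1198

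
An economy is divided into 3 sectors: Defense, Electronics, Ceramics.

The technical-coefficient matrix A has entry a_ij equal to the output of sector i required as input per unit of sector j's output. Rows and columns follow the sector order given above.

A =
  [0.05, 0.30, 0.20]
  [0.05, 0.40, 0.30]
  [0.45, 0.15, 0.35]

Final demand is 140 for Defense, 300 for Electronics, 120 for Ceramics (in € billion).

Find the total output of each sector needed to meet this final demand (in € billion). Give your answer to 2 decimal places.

x_1 = 635.14, x_2 = 977.93, x_3 = 850.00

I − A =
  [   0.95    -0.30    -0.20]
  [  -0.05     0.60    -0.30]
  [  -0.45    -0.15     0.65]
Cofactors of I−A, C_ij = (−1)^(i+j)·(minor ij) (rows/columns in the sector order above):
  C_11 = (0.60)(0.65) − (-0.30)(-0.15) = 0.3450
  C_12 = −[(-0.05)(0.65) − (-0.30)(-0.45)] = 0.1675
  C_13 = (-0.05)(-0.15) − (0.60)(-0.45) = 0.2775
  C_21 = −[(-0.30)(0.65) − (-0.20)(-0.15)] = 0.2250
  C_22 = (0.95)(0.65) − (-0.20)(-0.45) = 0.5275
  C_23 = −[(0.95)(-0.15) − (-0.30)(-0.45)] = 0.2775
  C_31 = (-0.30)(-0.30) − (-0.20)(0.60) = 0.2100
  C_32 = −[(0.95)(-0.30) − (-0.20)(-0.05)] = 0.2950
  C_33 = (0.95)(0.60) − (-0.30)(-0.05) = 0.5550
det(I−A) = Σ_j (I−A)_1j·C_1j = (0.95)(0.3450) + (-0.30)(0.1675) + (-0.20)(0.2775) = 0.2220
adj(I−A) = Cᵀ =
  [ 0.3450   0.2250   0.2100]
  [ 0.1675   0.5275   0.2950]
  [ 0.2775   0.2775   0.5550]
(I − A)⁻¹ = adj(I−A) / det(I−A) ≈
  [   1.5541     1.0135     0.9459]
  [   0.7545     2.3761     1.3288]
  [   1.2500     1.2500     2.5000]
x = (I − A)⁻¹ d = adj(I−A)·d / det(I−A), with det(I−A) = 0.2220:
  x_1 = (0.3450·140 + 0.2250·300 + 0.2100·120) / 0.2220 = 141.00 / 0.2220 ≈ 635.14
  x_2 = (0.1675·140 + 0.5275·300 + 0.2950·120) / 0.2220 = 217.10 / 0.2220 ≈ 977.93
  x_3 = (0.2775·140 + 0.2775·300 + 0.5550·120) / 0.2220 = 188.70 / 0.2220 = 850.00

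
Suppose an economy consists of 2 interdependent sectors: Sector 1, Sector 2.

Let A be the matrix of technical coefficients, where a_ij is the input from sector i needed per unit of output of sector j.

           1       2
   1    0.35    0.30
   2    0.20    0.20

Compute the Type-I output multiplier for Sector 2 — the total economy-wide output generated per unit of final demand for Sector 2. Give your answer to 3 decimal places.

m_2 = 2.065

I − A =
  [   0.65    -0.30]
  [  -0.20     0.80]
det(I−A) = (0.65)(0.80) − (-0.30)(-0.20) = 0.4600
adj(I−A) = [[0.80, 0.30], [0.20, 0.65]]
(I − A)⁻¹ = adj(I−A) / det(I−A) ≈
  [   1.7391     0.6522]
  [   0.4348     1.4130]
The output multiplier for sector j is the column-j sum of the Leontief inverse (I − A)⁻¹ = adj(I−A) / det(I−A).
Column 2 of adj(I−A): (0.30, 0.65); det(I−A) = 0.4600.
m_2 = (0.30 + 0.65) / 0.4600 = 0.95 / 0.4600 ≈ 2.065.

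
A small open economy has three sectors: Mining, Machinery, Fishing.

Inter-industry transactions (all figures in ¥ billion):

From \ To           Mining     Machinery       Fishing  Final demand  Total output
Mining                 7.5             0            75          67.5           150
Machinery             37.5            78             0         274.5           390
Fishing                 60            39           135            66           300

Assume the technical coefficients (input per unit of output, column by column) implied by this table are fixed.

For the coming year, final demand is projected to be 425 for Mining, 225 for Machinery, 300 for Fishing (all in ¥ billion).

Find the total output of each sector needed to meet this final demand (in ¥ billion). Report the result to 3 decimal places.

x_1 = 761.492, x_2 = 519.216, x_3 = 1193.670

Technical coefficients a_ij = z_ij / X_j:
  a_11 = 7.5/150 = 0.05, a_21 = 37.5/150 = 0.25, a_31 = 60/150 = 0.40
  a_12 = 0/390 = 0.00, a_22 = 78/390 = 0.20, a_32 = 39/390 = 0.10
  a_13 = 75/300 = 0.25, a_23 = 0/300 = 0.00, a_33 = 135/300 = 0.45
I − A =
  [   0.95     0.00    -0.25]
  [  -0.25     0.80     0.00]
  [  -0.40    -0.10     0.55]
Cofactors of I−A, C_ij = (−1)^(i+j)·(minor ij) (rows/columns in the sector order above):
  C_11 = (0.80)(0.55) − (0.00)(-0.10) = 0.4400
  C_12 = −[(-0.25)(0.55) − (0.00)(-0.40)] = 0.1375
  C_13 = (-0.25)(-0.10) − (0.80)(-0.40) = 0.3450
  C_21 = −[(0.00)(0.55) − (-0.25)(-0.10)] = 0.0250
  C_22 = (0.95)(0.55) − (-0.25)(-0.40) = 0.4225
  C_23 = −[(0.95)(-0.10) − (0.00)(-0.40)] = 0.0950
  C_31 = (0.00)(0.00) − (-0.25)(0.80) = 0.2000
  C_32 = −[(0.95)(0.00) − (-0.25)(-0.25)] = 0.0625
  C_33 = (0.95)(0.80) − (0.00)(-0.25) = 0.7600
det(I−A) = Σ_j (I−A)_1j·C_1j = (0.95)(0.4400) + (0.00)(0.1375) + (-0.25)(0.3450) = 0.33175
adj(I−A) = Cᵀ =
  [ 0.4400   0.0250   0.2000]
  [ 0.1375   0.4225   0.0625]
  [ 0.3450   0.0950   0.7600]
(I − A)⁻¹ = adj(I−A) / det(I−A) ≈
  [   1.3263     0.0754     0.6029]
  [   0.4145     1.2735     0.1884]
  [   1.0399     0.2864     2.2909]
x = (I − A)⁻¹ d = adj(I−A)·d / det(I−A), with det(I−A) = 0.33175:
  x_1 = (0.4400·425 + 0.0250·225 + 0.2000·300) / 0.33175 = 252.625 / 0.33175 ≈ 761.492
  x_2 = (0.1375·425 + 0.4225·225 + 0.0625·300) / 0.33175 = 172.25 / 0.33175 ≈ 519.216
  x_3 = (0.3450·425 + 0.0950·225 + 0.7600·300) / 0.33175 = 396.00 / 0.33175 ≈ 1193.670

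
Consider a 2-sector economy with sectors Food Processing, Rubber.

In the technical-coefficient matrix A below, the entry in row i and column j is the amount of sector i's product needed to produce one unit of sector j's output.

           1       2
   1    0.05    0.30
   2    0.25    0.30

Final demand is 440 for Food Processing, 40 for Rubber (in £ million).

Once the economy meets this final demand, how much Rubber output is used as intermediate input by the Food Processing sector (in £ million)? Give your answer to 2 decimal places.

I − A =
  [   0.95    -0.30]
  [  -0.25     0.70]
det(I−A) = (0.95)(0.70) − (-0.30)(-0.25) = 0.5900
adj(I−A) = [[0.70, 0.30], [0.25, 0.95]]
(I − A)⁻¹ = adj(I−A) / det(I−A) ≈
  [   1.1864     0.5085]
  [   0.4237     1.6102]
First solve x = (I − A)⁻¹ d = adj(I−A)·d / det(I−A); in particular x_1 = (0.70·440 + 0.30·40) / 0.5900 = 320.00 / 0.5900 ≈ 542.3729.
Intermediate flow from 2 to 1: z_21 = a_21 · x_1 = 0.25 × 320.00 / 0.5900 = 80.00 / 0.5900 ≈ 135.59.

z_21 = 135.59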